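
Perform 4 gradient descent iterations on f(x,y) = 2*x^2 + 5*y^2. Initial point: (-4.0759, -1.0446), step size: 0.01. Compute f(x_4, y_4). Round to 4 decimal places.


Gradient descent on f(x,y) = 2*x^2 + 5*y^2.
Starting point: (-4.0759, -1.0446), alpha = 0.01
Step 1: grad_x = 2*2*-4.0759 = -16.3036, grad_y = 2*5*-1.0446 = -10.446
  x_1 = -4.0759 - 0.01*-16.3036 = -3.9129
  y_1 = -1.0446 - 0.01*-10.446 = -0.9401
Step 2: grad_x = 2*2*-3.9129 = -15.6515, grad_y = 2*5*-0.9401 = -9.4014
  x_2 = -3.9129 - 0.01*-15.6515 = -3.7563
  y_2 = -0.9401 - 0.01*-9.4014 = -0.8461
Step 3: grad_x = 2*2*-3.7563 = -15.0254, grad_y = 2*5*-0.8461 = -8.4613
  x_3 = -3.7563 - 0.01*-15.0254 = -3.6061
  y_3 = -0.8461 - 0.01*-8.4613 = -0.7615
Step 4: grad_x = 2*2*-3.6061 = -14.4244, grad_y = 2*5*-0.7615 = -7.6151
  x_4 = -3.6061 - 0.01*-14.4244 = -3.4619
  y_4 = -0.7615 - 0.01*-7.6151 = -0.6854
f(-3.4619, -0.6854) = 2*(-3.4619)^2 + 5*(-0.6854)^2 = 26.3174


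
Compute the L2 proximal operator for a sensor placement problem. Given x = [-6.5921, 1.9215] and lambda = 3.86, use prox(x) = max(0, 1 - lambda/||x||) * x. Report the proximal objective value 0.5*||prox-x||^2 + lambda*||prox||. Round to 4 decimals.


Step 1: Compute ||x||.
||x|| = 6.8664
Step 2: Compute scaling factor.
scale = max(0, 1 - 3.86/6.8664) = 0.4378
Step 3: prox(x) = [-2.8863, 0.8413]
||prox(x)|| = 3.0064
Step 4: Proximal objective.
0.5*||prox-x||^2 = 7.4498
lambda*||prox|| = 11.6047
Total = 19.0546


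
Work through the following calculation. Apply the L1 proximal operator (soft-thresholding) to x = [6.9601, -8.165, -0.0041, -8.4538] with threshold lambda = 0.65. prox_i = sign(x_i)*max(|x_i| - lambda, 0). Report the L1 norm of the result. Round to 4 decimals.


Soft-thresholding with lambda = 0.65:
prox(6.9601) = sign(6.9601)*max(|6.9601| - 0.65, 0) = 6.3101
prox(-8.165) = sign(-8.165)*max(|-8.165| - 0.65, 0) = -7.515
prox(-0.0041) = sign(-0.0041)*max(|-0.0041| - 0.65, 0) = 0.0
prox(-8.4538) = sign(-8.4538)*max(|-8.4538| - 0.65, 0) = -7.8038
prox(x) = [6.3101, -7.515, 0.0, -7.8038]
||prox(x)||_1 = 6.3101 + 7.515 + 0.0 + 7.8038 = 21.6289


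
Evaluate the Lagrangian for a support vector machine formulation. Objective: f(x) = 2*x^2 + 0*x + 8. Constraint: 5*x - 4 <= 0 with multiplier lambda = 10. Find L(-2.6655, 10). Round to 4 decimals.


Step 1: Evaluate f(x).
f(-2.6655) = 2*(-2.6655)^2 + 0*(-2.6655) + 8 = 22.2098
Step 2: Evaluate g(x).
g(-2.6655) = 5*-2.6655 - 4 = -17.3275
Step 3: Compute Lagrangian.
L = 22.2098 + 10*-17.3275 = -151.0652


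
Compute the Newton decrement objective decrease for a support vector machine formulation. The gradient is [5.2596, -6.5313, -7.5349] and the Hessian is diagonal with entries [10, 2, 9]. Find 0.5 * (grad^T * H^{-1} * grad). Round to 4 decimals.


Step 1: H is diagonal, so H^(-1) * g = [0.526, -3.2657, -0.8372].
Step 2: g^T H^(-1) g = sum_i g_i^2 / H_ii
  = (5.2596)^2/10 + (-6.5313)^2/2 + (-7.5349)^2/9
  = 2.7663 + 21.3289 + 6.3083 = 30.4036
Step 3: Objective decrease = 0.5 * g^T H^(-1) g = 15.2018


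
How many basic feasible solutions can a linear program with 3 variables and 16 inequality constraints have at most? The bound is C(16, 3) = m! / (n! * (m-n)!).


Each vertex corresponds to some choice of n active constraints out of m, so the number of vertices is at most C(m, n) = m! / (n!(m-n)!).
m = 16, n = 3
Numerator: 16 * 15 * 14
Denominator: 3! = 6
C(16, 3) = 560


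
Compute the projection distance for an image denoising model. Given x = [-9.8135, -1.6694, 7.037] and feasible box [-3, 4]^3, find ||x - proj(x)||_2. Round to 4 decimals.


Project each component onto [-3, 4].
clip(-9.8135) = -3.0, clip(-1.6694) = -1.6694, clip(7.037) = 4.0
Projection = [-3.0, -1.6694, 4.0]
Squared diffs: [46.4238, 0.0, 9.2234]
Distance = sqrt(55.6472) = 7.4597


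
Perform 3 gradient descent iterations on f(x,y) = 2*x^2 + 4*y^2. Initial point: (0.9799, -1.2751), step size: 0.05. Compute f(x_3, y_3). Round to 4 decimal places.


Gradient descent on f(x,y) = 2*x^2 + 4*y^2.
Starting point: (0.9799, -1.2751), alpha = 0.05
Step 1: grad_x = 2*2*0.9799 = 3.9196, grad_y = 2*4*-1.2751 = -10.2008
  x_1 = 0.9799 - 0.05*3.9196 = 0.7839
  y_1 = -1.2751 - 0.05*-10.2008 = -0.7651
Step 2: grad_x = 2*2*0.7839 = 3.1357, grad_y = 2*4*-0.7651 = -6.1205
  x_2 = 0.7839 - 0.05*3.1357 = 0.6271
  y_2 = -0.7651 - 0.05*-6.1205 = -0.459
Step 3: grad_x = 2*2*0.6271 = 2.5085, grad_y = 2*4*-0.459 = -3.6723
  x_3 = 0.6271 - 0.05*2.5085 = 0.5017
  y_3 = -0.459 - 0.05*-3.6723 = -0.2754
f(0.5017, -0.2754) = 2*0.5017^2 + 4*(-0.2754)^2 = 0.8069


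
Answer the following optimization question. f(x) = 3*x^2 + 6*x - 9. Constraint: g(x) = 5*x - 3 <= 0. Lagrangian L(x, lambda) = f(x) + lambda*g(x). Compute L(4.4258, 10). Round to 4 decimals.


Step 1: Evaluate f(x).
f(4.4258) = 3*4.4258^2 + 6*4.4258 - 9 = 76.3179
Step 2: Evaluate g(x).
g(4.4258) = 5*4.4258 - 3 = 19.129
Step 3: Compute Lagrangian.
L = 76.3179 + 10*19.129 = 267.6079


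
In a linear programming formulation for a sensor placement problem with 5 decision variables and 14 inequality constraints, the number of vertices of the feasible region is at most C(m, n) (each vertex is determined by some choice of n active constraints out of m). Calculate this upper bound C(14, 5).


Each vertex corresponds to some choice of n active constraints out of m, so the number of vertices is at most C(m, n) = m! / (n!(m-n)!).
m = 14, n = 5
Numerator: 14 * 13 * 12 * 11 * 10
Denominator: 5! = 120
C(14, 5) = 2002


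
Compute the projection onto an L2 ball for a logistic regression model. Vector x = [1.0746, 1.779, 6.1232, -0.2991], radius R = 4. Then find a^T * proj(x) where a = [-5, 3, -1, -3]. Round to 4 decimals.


Step 1: Compute ||x|| (intermediates to 6 decimals).
||x|| = sqrt(1.0746^2 + 1.779^2 + 6.1232^2 + (-0.2991)^2) = 6.473225
Step 2: Project.
Since ||x|| > R, scale = R/||x|| = 4/6.473225 = 0.61793, proj(x) = scale * x
proj(x) = [0.664028, 1.099297, 3.783709, -0.184823]
Step 3: Dot product.
a^T * proj(x) = -5*0.664028 + 3*1.099297 - 1*3.783709 - 3*(-0.184823) = -3.2515


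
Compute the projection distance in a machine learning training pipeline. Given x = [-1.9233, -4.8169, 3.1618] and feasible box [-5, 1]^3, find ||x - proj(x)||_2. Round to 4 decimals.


Project each component onto [-5, 1].
clip(-1.9233) = -1.9233, clip(-4.8169) = -4.8169, clip(3.1618) = 1.0
Projection = [-1.9233, -4.8169, 1.0]
Squared diffs: [0.0, 0.0, 4.6734]
Distance = sqrt(4.6734) = 2.1618


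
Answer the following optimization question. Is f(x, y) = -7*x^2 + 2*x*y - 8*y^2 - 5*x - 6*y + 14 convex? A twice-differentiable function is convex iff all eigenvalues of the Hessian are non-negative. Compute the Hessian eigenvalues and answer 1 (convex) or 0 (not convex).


The Hessian of f(x,y) = -7*x^2 + 2*x*y - 8*y^2 - 5*x - 6*y + 14 is:
H = [[-14, 2], [2, -16]]
Trace = -14 - 16 = -30
Determinant = -14*-16 - (2)^2 = 220
Discriminant = (-30)^2 - 4*220 = 20.0
Eigenvalues: lambda_1 = -17.2361, lambda_2 = -12.7639
The function is not convex.

0


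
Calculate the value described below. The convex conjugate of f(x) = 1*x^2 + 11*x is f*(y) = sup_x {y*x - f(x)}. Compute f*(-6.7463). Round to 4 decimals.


f*(y) = sup_x {y*x - a*x^2 - b*x} = sup_x {(y-b)*x - a*x^2}
FOC: (y - b) - 2a*x = 0 => x* = (y - b)/(2a)
x* = (-6.7463 - 11)/(2*1) = -8.8732
f*(-6.7463) = (y-b)^2/(4a) = (-6.7463 - 11)^2/(4*1)
= 314.9312/4 = 78.7328


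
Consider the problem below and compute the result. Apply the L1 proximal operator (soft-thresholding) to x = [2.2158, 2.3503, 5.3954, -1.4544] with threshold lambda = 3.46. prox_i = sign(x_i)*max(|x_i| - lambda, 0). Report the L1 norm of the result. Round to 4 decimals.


Soft-thresholding with lambda = 3.46:
prox(2.2158) = sign(2.2158)*max(|2.2158| - 3.46, 0) = 0.0
prox(2.3503) = sign(2.3503)*max(|2.3503| - 3.46, 0) = 0.0
prox(5.3954) = sign(5.3954)*max(|5.3954| - 3.46, 0) = 1.9354
prox(-1.4544) = sign(-1.4544)*max(|-1.4544| - 3.46, 0) = 0.0
prox(x) = [0.0, 0.0, 1.9354, 0.0]
||prox(x)||_1 = 0.0 + 0.0 + 1.9354 + 0.0 = 1.9354


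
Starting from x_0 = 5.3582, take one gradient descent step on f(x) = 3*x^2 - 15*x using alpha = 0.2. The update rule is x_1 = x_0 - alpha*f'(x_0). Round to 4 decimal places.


We compute the gradient at x_0 and apply the update.
f'(x) = 6*x - 15
f'(5.3582) = 6*5.3582 - 15 = 17.1492
x_1 = 5.3582 - 0.2*17.1492 = 1.9284


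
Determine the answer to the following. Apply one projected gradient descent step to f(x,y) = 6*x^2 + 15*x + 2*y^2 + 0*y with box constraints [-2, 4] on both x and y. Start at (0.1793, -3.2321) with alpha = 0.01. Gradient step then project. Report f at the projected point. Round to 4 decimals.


Step 1: Compute gradient at (0.1793, -3.2321).
grad_x = 2*6*0.1793 + 15 = 17.1516
grad_y = 2*2*-3.2321 + 0 = -12.9284
Step 2: Gradient step.
x_raw = 0.1793 - 0.01*17.1516 = 0.0078
y_raw = -3.2321 - 0.01*-12.9284 = -3.1028
Step 3: Project onto [-2, 4].
x_proj = clip(0.0078) = 0.0078
y_proj = clip(-3.1028) = -2.0
Step 4: Evaluate f.
f(0.0078, -2.0) = 8.1171


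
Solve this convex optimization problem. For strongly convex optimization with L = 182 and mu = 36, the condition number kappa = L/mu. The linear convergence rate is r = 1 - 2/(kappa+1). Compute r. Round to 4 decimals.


Step 1: Compute the condition number.
kappa = L/mu = 182/36 = 5.0556
Step 2: Compute the convergence rate.
r = 1 - 2/(kappa + 1) = 1 - 2*mu/(L + mu) = (L - mu)/(L + mu) = 146/218 = 0.6697


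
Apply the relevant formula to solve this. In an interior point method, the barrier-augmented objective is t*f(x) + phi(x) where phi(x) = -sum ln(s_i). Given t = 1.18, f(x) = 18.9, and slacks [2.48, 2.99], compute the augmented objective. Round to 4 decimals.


Step 1: Compute log-barrier.
ln values: [0.9083, 1.0953]
phi = -(0.9083 + 1.0953) = -2.0035
Step 2: Compute augmented objective.
t*f(x) = 1.18*18.9 = 22.302
Total = 22.302 - 2.0035 = 20.2985


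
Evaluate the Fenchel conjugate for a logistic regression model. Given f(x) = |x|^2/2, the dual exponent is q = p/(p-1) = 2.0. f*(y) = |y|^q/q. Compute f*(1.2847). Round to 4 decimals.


The conjugate exponent q satisfies 1/p + 1/q = 1.
p = 2, so q = 2/(2 - 1) = 2.0
|y|^q = 1.2847^2.0 = 1.6505
f*(1.2847) = 1.6505 / 2.0 = 0.8252


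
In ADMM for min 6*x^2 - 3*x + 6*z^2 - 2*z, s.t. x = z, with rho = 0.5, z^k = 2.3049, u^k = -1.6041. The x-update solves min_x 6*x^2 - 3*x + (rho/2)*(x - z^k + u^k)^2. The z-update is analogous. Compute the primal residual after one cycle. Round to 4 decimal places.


ADMM iteration with rho = 0.5, z^k = 2.3049, u^k = -1.6041
Step 1: x-update.
Minimize 6*x^2 - 3*x + (0.5/2)*(x - 2.3049 - 1.6041)^2
FOC: (2*6 + 0.5)*x = 3 + 0.5*(2.3049 + 1.6041)
x^{k+1} = 0.3964
Step 2: z-update.
Minimize 6*z^2 - 2*z + (0.5/2)*(0.3964 - z - 1.6041)^2
FOC: (2*6 + 0.5)*z = 2 + 0.5*(0.3964 - 1.6041)
z^{k+1} = 0.1117
Step 3: u-update.
u^{k+1} = -1.6041 + 0.3964 - 0.1117 = -1.3194
Step 4: Primal residual = |0.3964 - 0.1117| = 0.2847


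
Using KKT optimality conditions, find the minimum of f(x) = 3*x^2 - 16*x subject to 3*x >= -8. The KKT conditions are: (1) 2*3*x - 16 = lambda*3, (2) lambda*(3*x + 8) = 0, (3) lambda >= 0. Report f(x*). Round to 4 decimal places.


Step 1: Try lambda = 0 (constraint inactive).
Stationarity: 2*3*x - 16 = 0
x* = 16/(2*3) = 8/3 = 2.6667 (rounded; the exact value 8/3 is used below)
Check constraint: 3*2.6667 = 8.0001 >= -8 -- satisfied.
Step 2: Compute optimal value.
f(x*) = 3*(8/3)^2 - 16*(8/3) = -21.3333


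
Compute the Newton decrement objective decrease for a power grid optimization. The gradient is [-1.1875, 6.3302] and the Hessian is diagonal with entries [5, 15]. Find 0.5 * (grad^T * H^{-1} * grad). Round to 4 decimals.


Step 1: H is diagonal, so H^(-1) * g = [-0.2375, 0.422].
Step 2: g^T H^(-1) g = sum_i g_i^2 / H_ii
  = (-1.1875)^2/5 + (6.3302)^2/15
  = 0.282 + 2.6714 = 2.9535
Step 3: Objective decrease = 0.5 * g^T H^(-1) g = 1.4767


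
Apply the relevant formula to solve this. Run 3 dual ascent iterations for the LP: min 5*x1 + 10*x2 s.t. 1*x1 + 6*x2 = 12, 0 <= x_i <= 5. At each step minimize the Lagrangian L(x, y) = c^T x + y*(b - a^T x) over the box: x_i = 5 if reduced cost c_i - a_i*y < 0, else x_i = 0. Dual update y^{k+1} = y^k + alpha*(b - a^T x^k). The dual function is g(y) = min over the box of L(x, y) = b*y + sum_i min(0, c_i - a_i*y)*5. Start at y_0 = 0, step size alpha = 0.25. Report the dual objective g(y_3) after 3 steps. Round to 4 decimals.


Dual ascent for LP: min 5*x1 + 10*x2, 1*x1 + 6*x2 = 12, 0 <= x_i <= 5
Step 1: y^k = 0.0, reduced costs: (5.0, 10.0)
  x^k = (0.0, 0.0), subgradient = b - a^T x = 12.0
  y^{k+1} = 0.0 + 0.25*12.0 = 3.0
Step 2: y^k = 3.0, reduced costs: (2.0, -8.0)
  x^k = (0.0, 5.0), subgradient = b - a^T x = -18.0
  y^{k+1} = 3.0 + 0.25*-18.0 = -1.5
Step 3: y^k = -1.5, reduced costs: (6.5, 19.0)
  x^k = (0.0, 0.0), subgradient = b - a^T x = 12.0
  y^{k+1} = -1.5 + 0.25*12.0 = 1.5
Dual objective at y_3 = 1.5: reduced costs (3.5, 1.0), box minimizer x = (0.0, 0.0)
g(y_3) = b*y + (c1 - a1*y)*x1 + (c2 - a2*y)*x2 = 12*1.5 + 3.5*0.0 + 1.0*0.0 = 18.0 + 0.0 + 0.0 = 18.0


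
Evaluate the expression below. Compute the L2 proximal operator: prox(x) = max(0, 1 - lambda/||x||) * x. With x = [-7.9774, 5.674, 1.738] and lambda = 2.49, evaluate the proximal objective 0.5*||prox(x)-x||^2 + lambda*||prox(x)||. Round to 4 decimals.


Step 1: Compute ||x||.
||x|| = 9.9425
Step 2: Compute scaling factor.
scale = max(0, 1 - 2.49/9.9425) = 0.7496
Step 3: prox(x) = [-5.9795, 4.253, 1.3027]
||prox(x)|| = 7.4525
Step 4: Proximal objective.
0.5*||prox-x||^2 = 3.1001
lambda*||prox|| = 18.5567
Total = 21.6568


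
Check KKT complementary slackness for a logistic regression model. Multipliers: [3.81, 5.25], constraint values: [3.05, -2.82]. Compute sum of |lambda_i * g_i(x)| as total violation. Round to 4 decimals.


KKT complementary slackness check:
lambda_1 * g_1 = 3.81 * 3.05 = 11.6205
lambda_2 * g_2 = 5.25 * -2.82 = -14.805
Total violation = 11.6205 + 14.805 = 26.4255


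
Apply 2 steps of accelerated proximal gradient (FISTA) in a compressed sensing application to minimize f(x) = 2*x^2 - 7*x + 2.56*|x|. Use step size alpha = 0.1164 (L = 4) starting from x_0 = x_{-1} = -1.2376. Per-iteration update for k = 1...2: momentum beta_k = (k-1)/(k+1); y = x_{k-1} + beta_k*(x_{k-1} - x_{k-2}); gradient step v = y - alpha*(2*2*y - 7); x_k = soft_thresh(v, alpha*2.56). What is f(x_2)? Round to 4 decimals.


FISTA on f(x) = 2*x^2 - 7*x + 2.56*|x|
L = 4, alpha = 0.1164
Iteration 1: beta = 0.0, y = -1.2376 + 0.0*(-1.2376 + 1.2376) = -1.2376
  grad(y) = -11.9504, v = y - alpha*grad = 0.1534
  prox(v) = soft_thresh(0.1534, 0.298) = 0.0
Iteration 2: beta = 0.3333, y = 0.0 + 0.3333*(0.0 + 1.2376) = 0.4125
  grad(y) = -5.3499, v = y - alpha*grad = 1.0353
  prox(v) = soft_thresh(1.0353, 0.298) = 0.7373
f(x_2) = 2*0.7373^2 - 7*0.7373 + 2.56*|0.7373| = -2.1864


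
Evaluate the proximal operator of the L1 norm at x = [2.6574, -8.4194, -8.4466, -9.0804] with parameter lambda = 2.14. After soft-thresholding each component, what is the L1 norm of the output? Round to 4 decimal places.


Soft-thresholding with lambda = 2.14:
prox(2.6574) = sign(2.6574)*max(|2.6574| - 2.14, 0) = 0.5174
prox(-8.4194) = sign(-8.4194)*max(|-8.4194| - 2.14, 0) = -6.2794
prox(-8.4466) = sign(-8.4466)*max(|-8.4466| - 2.14, 0) = -6.3066
prox(-9.0804) = sign(-9.0804)*max(|-9.0804| - 2.14, 0) = -6.9404
prox(x) = [0.5174, -6.2794, -6.3066, -6.9404]
||prox(x)||_1 = 0.5174 + 6.2794 + 6.3066 + 6.9404 = 20.0438


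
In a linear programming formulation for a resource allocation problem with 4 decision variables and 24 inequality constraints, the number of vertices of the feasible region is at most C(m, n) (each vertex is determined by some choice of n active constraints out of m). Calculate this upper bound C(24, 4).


Each vertex corresponds to some choice of n active constraints out of m, so the number of vertices is at most C(m, n) = m! / (n!(m-n)!).
m = 24, n = 4
Numerator: 24 * 23 * 22 * 21
Denominator: 4! = 24
C(24, 4) = 10626


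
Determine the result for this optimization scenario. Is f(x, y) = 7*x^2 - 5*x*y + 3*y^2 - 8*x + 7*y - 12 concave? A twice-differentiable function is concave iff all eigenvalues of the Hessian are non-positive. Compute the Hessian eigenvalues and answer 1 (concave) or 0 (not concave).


The Hessian of f(x,y) = 7*x^2 - 5*x*y + 3*y^2 - 8*x + 7*y - 12 is:
H = [[14, -5], [-5, 6]]
Trace = 14 + 6 = 20
Determinant = 14*6 - (-5)^2 = 59
Discriminant = (20)^2 - 4*59 = 164.0
Eigenvalues: lambda_1 = 3.5969, lambda_2 = 16.4031
The function is not concave.

0


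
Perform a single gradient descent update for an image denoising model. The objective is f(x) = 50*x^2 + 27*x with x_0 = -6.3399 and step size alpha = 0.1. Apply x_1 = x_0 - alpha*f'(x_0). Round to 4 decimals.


We compute the gradient at x_0 and apply the update.
f'(x) = 100*x + 27
f'(-6.3399) = 100*-6.3399 + 27 = -606.99
x_1 = -6.3399 - 0.1*-606.99 = 54.3591


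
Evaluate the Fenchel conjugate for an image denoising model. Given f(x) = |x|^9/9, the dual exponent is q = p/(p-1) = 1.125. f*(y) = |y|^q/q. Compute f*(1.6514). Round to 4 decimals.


The conjugate exponent q satisfies 1/p + 1/q = 1.
p = 9, so q = 9/(9 - 1) = 1.125
|y|^q = 1.6514^1.125 = 1.7583
f*(1.6514) = 1.7583 / 1.125 = 1.5629


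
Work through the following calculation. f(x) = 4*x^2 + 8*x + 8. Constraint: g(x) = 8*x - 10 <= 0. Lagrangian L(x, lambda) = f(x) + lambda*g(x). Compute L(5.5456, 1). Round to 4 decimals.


Step 1: Evaluate f(x).
f(5.5456) = 4*5.5456^2 + 8*5.5456 + 8 = 175.3795
Step 2: Evaluate g(x).
g(5.5456) = 8*5.5456 - 10 = 34.3648
Step 3: Compute Lagrangian.
L = 175.3795 + 1*34.3648 = 209.7443


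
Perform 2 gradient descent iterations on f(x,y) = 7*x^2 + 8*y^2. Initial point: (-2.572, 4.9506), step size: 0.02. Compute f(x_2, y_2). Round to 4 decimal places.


Gradient descent on f(x,y) = 7*x^2 + 8*y^2.
Starting point: (-2.572, 4.9506), alpha = 0.02
Step 1: grad_x = 2*7*-2.572 = -36.008, grad_y = 2*8*4.9506 = 79.2096
  x_1 = -2.572 - 0.02*-36.008 = -1.8518
  y_1 = 4.9506 - 0.02*79.2096 = 3.3664
Step 2: grad_x = 2*7*-1.8518 = -25.9258, grad_y = 2*8*3.3664 = 53.8625
  x_2 = -1.8518 - 0.02*-25.9258 = -1.3333
  y_2 = 3.3664 - 0.02*53.8625 = 2.2892
f(-1.3333, 2.2892) = 7*(-1.3333)^2 + 8*2.2892^2 = 54.3662


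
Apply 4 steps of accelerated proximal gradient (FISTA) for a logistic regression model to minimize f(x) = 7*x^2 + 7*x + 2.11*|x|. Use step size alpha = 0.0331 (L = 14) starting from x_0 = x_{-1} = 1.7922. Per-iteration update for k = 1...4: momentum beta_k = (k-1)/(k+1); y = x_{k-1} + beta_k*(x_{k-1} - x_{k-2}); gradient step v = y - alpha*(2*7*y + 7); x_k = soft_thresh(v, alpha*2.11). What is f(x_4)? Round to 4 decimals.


FISTA on f(x) = 7*x^2 + 7*x + 2.11*|x|
L = 14, alpha = 0.0331
Iteration 1: beta = 0.0, y = 1.7922 + 0.0*(1.7922 - 1.7922) = 1.7922
  grad(y) = 32.0908, v = y - alpha*grad = 0.73
  prox(v) = soft_thresh(0.73, 0.0698) = 0.6602
Iteration 2: beta = 0.3333, y = 0.6602 + 0.3333*(0.6602 - 1.7922) = 0.2828
  grad(y) = 10.9593, v = y - alpha*grad = -0.0799
  prox(v) = soft_thresh(-0.0799, 0.0698) = -0.0101
Iteration 3: beta = 0.5, y = -0.0101 + 0.5*(-0.0101 - 0.6602) = -0.3452
  grad(y) = 2.1667, v = y - alpha*grad = -0.417
  prox(v) = soft_thresh(-0.417, 0.0698) = -0.3471
Iteration 4: beta = 0.6, y = -0.3471 + 0.6*(-0.3471 + 0.0101) = -0.5493
  grad(y) = -0.6904, v = y - alpha*grad = -0.5265
  prox(v) = soft_thresh(-0.5265, 0.0698) = -0.4566
f(x_4) = 7*(-0.4566)^2 + 7*(-0.4566) + 2.11*|-0.4566| = -0.7734


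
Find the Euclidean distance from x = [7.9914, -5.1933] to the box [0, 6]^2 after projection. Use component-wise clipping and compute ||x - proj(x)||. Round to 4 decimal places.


Project each component onto [0, 6].
clip(7.9914) = 6.0, clip(-5.1933) = 0.0
Projection = [6.0, 0.0]
Squared diffs: [3.9657, 26.9704]
Distance = sqrt(30.9361) = 5.562


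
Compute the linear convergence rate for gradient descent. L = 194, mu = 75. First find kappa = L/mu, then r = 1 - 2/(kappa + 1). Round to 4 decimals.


Step 1: Compute the condition number.
kappa = L/mu = 194/75 = 2.5867
Step 2: Compute the convergence rate.
r = 1 - 2/(kappa + 1) = 1 - 2*mu/(L + mu) = (L - mu)/(L + mu) = 119/269 = 0.4424


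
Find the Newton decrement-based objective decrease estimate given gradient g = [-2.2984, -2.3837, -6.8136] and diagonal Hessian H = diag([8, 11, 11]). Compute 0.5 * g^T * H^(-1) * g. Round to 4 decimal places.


Step 1: H is diagonal, so H^(-1) * g = [-0.2873, -0.2167, -0.6194].
Step 2: g^T H^(-1) g = sum_i g_i^2 / H_ii
  = (-2.2984)^2/8 + (-2.3837)^2/11 + (-6.8136)^2/11
  = 0.6603 + 0.5165 + 4.2205 = 5.3973
Step 3: Objective decrease = 0.5 * g^T H^(-1) g = 2.6987


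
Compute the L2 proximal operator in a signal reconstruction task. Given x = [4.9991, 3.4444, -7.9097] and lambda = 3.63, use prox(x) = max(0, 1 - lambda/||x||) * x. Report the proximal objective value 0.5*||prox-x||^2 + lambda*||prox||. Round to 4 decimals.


Step 1: Compute ||x||.
||x|| = 9.9709
Step 2: Compute scaling factor.
scale = max(0, 1 - 3.63/9.9709) = 0.6359
Step 3: prox(x) = [3.1791, 2.1904, -5.0301]
||prox(x)|| = 6.3409
Step 4: Proximal objective.
0.5*||prox-x||^2 = 6.5885
lambda*||prox|| = 23.0175
Total = 29.6058


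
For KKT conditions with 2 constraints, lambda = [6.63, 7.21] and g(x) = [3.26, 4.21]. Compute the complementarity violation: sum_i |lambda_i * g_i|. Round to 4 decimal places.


KKT complementary slackness check:
lambda_1 * g_1 = 6.63 * 3.26 = 21.6138
lambda_2 * g_2 = 7.21 * 4.21 = 30.3541
Total violation = 21.6138 + 30.3541 = 51.9679


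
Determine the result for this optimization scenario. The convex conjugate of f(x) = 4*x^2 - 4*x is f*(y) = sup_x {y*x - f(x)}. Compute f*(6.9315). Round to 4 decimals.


f*(y) = sup_x {y*x - a*x^2 - b*x} = sup_x {(y-b)*x - a*x^2}
FOC: (y - b) - 2a*x = 0 => x* = (y - b)/(2a)
x* = (6.9315 + 4)/(2*4) = 1.3664
f*(6.9315) = (y-b)^2/(4a) = (6.9315 + 4)^2/(4*4)
= 119.4977/16 = 7.4686


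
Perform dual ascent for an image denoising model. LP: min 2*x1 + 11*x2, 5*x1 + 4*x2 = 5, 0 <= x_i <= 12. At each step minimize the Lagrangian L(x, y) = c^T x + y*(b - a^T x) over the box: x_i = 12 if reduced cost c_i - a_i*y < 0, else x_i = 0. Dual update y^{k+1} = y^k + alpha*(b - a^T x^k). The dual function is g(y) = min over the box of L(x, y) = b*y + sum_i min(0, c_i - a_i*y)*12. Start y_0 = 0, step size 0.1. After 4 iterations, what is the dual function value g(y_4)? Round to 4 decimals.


Dual ascent for LP: min 2*x1 + 11*x2, 5*x1 + 4*x2 = 5, 0 <= x_i <= 12
Step 1: y^k = 0.0, reduced costs: (2.0, 11.0)
  x^k = (0.0, 0.0), subgradient = b - a^T x = 5.0
  y^{k+1} = 0.0 + 0.1*5.0 = 0.5
Step 2: y^k = 0.5, reduced costs: (-0.5, 9.0)
  x^k = (12.0, 0.0), subgradient = b - a^T x = -55.0
  y^{k+1} = 0.5 + 0.1*-55.0 = -5.0
Step 3: y^k = -5.0, reduced costs: (27.0, 31.0)
  x^k = (0.0, 0.0), subgradient = b - a^T x = 5.0
  y^{k+1} = -5.0 + 0.1*5.0 = -4.5
Step 4: y^k = -4.5, reduced costs: (24.5, 29.0)
  x^k = (0.0, 0.0), subgradient = b - a^T x = 5.0
  y^{k+1} = -4.5 + 0.1*5.0 = -4.0
Dual objective at y_4 = -4.0: reduced costs (22.0, 27.0), box minimizer x = (0.0, 0.0)
g(y_4) = b*y + (c1 - a1*y)*x1 + (c2 - a2*y)*x2 = 5*(-4.0) + 22.0*0.0 + 27.0*0.0 = -20.0 + 0.0 + 0.0 = -20.0


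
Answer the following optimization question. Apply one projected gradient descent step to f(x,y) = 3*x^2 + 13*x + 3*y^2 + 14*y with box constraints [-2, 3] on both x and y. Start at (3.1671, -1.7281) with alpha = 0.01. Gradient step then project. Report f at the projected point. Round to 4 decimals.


Step 1: Compute gradient at (3.1671, -1.7281).
grad_x = 2*3*3.1671 + 13 = 32.0026
grad_y = 2*3*-1.7281 + 14 = 3.6314
Step 2: Gradient step.
x_raw = 3.1671 - 0.01*32.0026 = 2.8471
y_raw = -1.7281 - 0.01*3.6314 = -1.7644
Step 3: Project onto [-2, 3].
x_proj = clip(2.8471) = 2.8471
y_proj = clip(-1.7644) = -1.7644
Step 4: Evaluate f.
f(2.8471, -1.7644) = 45.9671


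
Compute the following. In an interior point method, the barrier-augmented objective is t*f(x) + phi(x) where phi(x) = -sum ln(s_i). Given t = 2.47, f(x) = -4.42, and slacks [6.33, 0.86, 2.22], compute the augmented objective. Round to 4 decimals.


Step 1: Compute log-barrier.
ln values: [1.8453, -0.1508, 0.7975]
phi = -(1.8453 - 0.1508 + 0.7975) = -2.492
Step 2: Compute augmented objective.
t*f(x) = 2.47*-4.42 = -10.9174
Total = -10.9174 - 2.492 = -13.4094


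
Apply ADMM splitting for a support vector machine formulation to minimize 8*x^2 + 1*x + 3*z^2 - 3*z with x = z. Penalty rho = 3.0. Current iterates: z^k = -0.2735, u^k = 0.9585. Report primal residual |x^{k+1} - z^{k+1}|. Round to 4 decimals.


ADMM iteration with rho = 3.0, z^k = -0.2735, u^k = 0.9585
Step 1: x-update.
Minimize 8*x^2 + 1*x + (3.0/2)*(x + 0.2735 + 0.9585)^2
FOC: (2*8 + 3.0)*x = -1 + 3.0*(-0.2735 - 0.9585)
x^{k+1} = -0.2472
Step 2: z-update.
Minimize 3*z^2 - 3*z + (3.0/2)*(-0.2472 - z + 0.9585)^2
FOC: (2*3 + 3.0)*z = 3 + 3.0*(-0.2472 + 0.9585)
z^{k+1} = 0.5704
Step 3: u-update.
u^{k+1} = 0.9585 - 0.2472 - 0.5704 = 0.1409
Step 4: Primal residual = |-0.2472 - 0.5704| = 0.8176


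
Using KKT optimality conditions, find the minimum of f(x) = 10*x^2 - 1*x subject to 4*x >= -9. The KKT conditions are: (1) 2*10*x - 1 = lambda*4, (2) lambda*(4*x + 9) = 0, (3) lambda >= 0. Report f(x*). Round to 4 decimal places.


Step 1: Try lambda = 0 (constraint inactive).
Stationarity: 2*10*x - 1 = 0
x* = 1/(2*10) = 0.05
Check constraint: 4*0.05 = 0.2 >= -9 -- satisfied.
Step 2: Compute optimal value.
f(x*) = 10*0.05^2 - 1*0.05 = -0.025


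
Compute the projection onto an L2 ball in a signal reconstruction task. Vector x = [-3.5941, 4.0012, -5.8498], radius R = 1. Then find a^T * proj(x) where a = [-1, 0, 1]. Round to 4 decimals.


Step 1: Compute ||x|| (intermediates to 6 decimals).
||x|| = sqrt((-3.5941)^2 + 4.0012^2 + (-5.8498)^2) = 7.946529
Step 2: Project.
Since ||x|| > R, scale = R/||x|| = 1/7.946529 = 0.125841, proj(x) = scale * x
proj(x) = [-0.452285, 0.503515, -0.736145]
Step 3: Dot product.
a^T * proj(x) = -1*(-0.452285) + 0*0.503515 + 1*(-0.736145) = -0.2839


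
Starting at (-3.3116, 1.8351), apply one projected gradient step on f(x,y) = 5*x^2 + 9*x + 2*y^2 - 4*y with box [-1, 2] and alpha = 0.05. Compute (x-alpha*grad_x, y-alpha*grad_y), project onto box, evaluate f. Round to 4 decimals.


Step 1: Compute gradient at (-3.3116, 1.8351).
grad_x = 2*5*-3.3116 + 9 = -24.116
grad_y = 2*2*1.8351 - 4 = 3.3404
Step 2: Gradient step.
x_raw = -3.3116 - 0.05*-24.116 = -2.1058
y_raw = 1.8351 - 0.05*3.3404 = 1.6681
Step 3: Project onto [-1, 2].
x_proj = clip(-2.1058) = -1.0
y_proj = clip(1.6681) = 1.6681
Step 4: Evaluate f.
f(-1.0, 1.6681) = -5.1073


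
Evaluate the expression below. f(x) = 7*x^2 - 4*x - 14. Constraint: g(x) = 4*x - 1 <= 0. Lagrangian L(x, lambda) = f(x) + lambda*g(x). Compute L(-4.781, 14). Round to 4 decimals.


Step 1: Evaluate f(x).
f(-4.781) = 7*(-4.781)^2 - 4*(-4.781) - 14 = 165.1297
Step 2: Evaluate g(x).
g(-4.781) = 4*-4.781 - 1 = -20.124
Step 3: Compute Lagrangian.
L = 165.1297 + 14*-20.124 = -116.6063


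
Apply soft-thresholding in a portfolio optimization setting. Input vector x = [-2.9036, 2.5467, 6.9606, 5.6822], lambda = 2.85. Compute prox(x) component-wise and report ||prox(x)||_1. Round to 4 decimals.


Soft-thresholding with lambda = 2.85:
prox(-2.9036) = sign(-2.9036)*max(|-2.9036| - 2.85, 0) = -0.0536
prox(2.5467) = sign(2.5467)*max(|2.5467| - 2.85, 0) = 0.0
prox(6.9606) = sign(6.9606)*max(|6.9606| - 2.85, 0) = 4.1106
prox(5.6822) = sign(5.6822)*max(|5.6822| - 2.85, 0) = 2.8322
prox(x) = [-0.0536, 0.0, 4.1106, 2.8322]
||prox(x)||_1 = 0.0536 + 0.0 + 4.1106 + 2.8322 = 6.9964


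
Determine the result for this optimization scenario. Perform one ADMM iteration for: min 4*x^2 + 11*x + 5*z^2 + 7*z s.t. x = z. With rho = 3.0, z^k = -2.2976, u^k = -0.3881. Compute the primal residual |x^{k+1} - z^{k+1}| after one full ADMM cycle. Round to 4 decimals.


ADMM iteration with rho = 3.0, z^k = -2.2976, u^k = -0.3881
Step 1: x-update.
Minimize 4*x^2 + 11*x + (3.0/2)*(x + 2.2976 - 0.3881)^2
FOC: (2*4 + 3.0)*x = -11 + 3.0*(-2.2976 + 0.3881)
x^{k+1} = -1.5208
Step 2: z-update.
Minimize 5*z^2 + 7*z + (3.0/2)*(-1.5208 - z - 0.3881)^2
FOC: (2*5 + 3.0)*z = -7 + 3.0*(-1.5208 - 0.3881)
z^{k+1} = -0.979
Step 3: u-update.
u^{k+1} = -0.3881 - 1.5208 + 0.979 = -0.9299
Step 4: Primal residual = |-1.5208 + 0.979| = 0.5418


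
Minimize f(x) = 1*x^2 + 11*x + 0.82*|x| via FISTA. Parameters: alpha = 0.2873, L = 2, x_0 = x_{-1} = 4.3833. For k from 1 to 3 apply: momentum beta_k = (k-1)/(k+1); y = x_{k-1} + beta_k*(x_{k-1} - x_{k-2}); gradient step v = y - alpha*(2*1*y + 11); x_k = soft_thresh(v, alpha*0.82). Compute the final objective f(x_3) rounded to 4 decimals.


FISTA on f(x) = 1*x^2 + 11*x + 0.82*|x|
L = 2, alpha = 0.2873
Iteration 1: beta = 0.0, y = 4.3833 + 0.0*(4.3833 - 4.3833) = 4.3833
  grad(y) = 19.7666, v = y - alpha*grad = -1.2956
  prox(v) = soft_thresh(-1.2956, 0.2356) = -1.0601
Iteration 2: beta = 0.3333, y = -1.0601 + 0.3333*(-1.0601 - 4.3833) = -2.8745
  grad(y) = 5.251, v = y - alpha*grad = -4.3831
  prox(v) = soft_thresh(-4.3831, 0.2356) = -4.1475
Iteration 3: beta = 0.5, y = -4.1475 + 0.5*(-4.1475 + 1.0601) = -5.6913
  grad(y) = -0.3825, v = y - alpha*grad = -5.5814
  prox(v) = soft_thresh(-5.5814, 0.2356) = -5.3458
f(x_3) = 1*(-5.3458)^2 + 11*(-5.3458) + 0.82*|-5.3458| = -25.8427


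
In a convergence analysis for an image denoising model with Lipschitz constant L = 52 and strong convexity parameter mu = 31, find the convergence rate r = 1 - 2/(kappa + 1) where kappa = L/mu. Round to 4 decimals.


Step 1: Compute the condition number.
kappa = L/mu = 52/31 = 1.6774
Step 2: Compute the convergence rate.
r = 1 - 2/(kappa + 1) = 1 - 2*mu/(L + mu) = (L - mu)/(L + mu) = 21/83 = 0.253


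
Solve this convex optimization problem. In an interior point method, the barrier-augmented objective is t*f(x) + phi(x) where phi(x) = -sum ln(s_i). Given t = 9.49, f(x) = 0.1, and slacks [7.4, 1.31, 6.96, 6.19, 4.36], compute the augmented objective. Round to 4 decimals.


Step 1: Compute log-barrier.
ln values: [2.0015, 0.27, 1.9402, 1.8229, 1.4725]
phi = -(2.0015 + 0.27 + 1.9402 + 1.8229 + 1.4725) = -7.5071
Step 2: Compute augmented objective.
t*f(x) = 9.49*0.1 = 0.949
Total = 0.949 - 7.5071 = -6.5581


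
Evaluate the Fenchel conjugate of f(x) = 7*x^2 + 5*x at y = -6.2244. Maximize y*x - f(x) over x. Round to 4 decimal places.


f*(y) = sup_x {y*x - a*x^2 - b*x} = sup_x {(y-b)*x - a*x^2}
FOC: (y - b) - 2a*x = 0 => x* = (y - b)/(2a)
x* = (-6.2244 - 5)/(2*7) = -0.8017
f*(-6.2244) = (y-b)^2/(4a) = (-6.2244 - 5)^2/(4*7)
= 125.9872/28 = 4.4995


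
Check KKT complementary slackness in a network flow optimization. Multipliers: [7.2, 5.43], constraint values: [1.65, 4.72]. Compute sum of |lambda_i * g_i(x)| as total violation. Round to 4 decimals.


KKT complementary slackness check:
lambda_1 * g_1 = 7.2 * 1.65 = 11.88
lambda_2 * g_2 = 5.43 * 4.72 = 25.6296
Total violation = 11.88 + 25.6296 = 37.5096


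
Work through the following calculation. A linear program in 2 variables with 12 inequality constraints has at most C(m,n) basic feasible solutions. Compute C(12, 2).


Each vertex corresponds to some choice of n active constraints out of m, so the number of vertices is at most C(m, n) = m! / (n!(m-n)!).
m = 12, n = 2
Numerator: 12 * 11
Denominator: 2! = 2
C(12, 2) = 66


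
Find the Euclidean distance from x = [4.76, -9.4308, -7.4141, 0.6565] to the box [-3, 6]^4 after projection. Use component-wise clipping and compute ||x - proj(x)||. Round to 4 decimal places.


Project each component onto [-3, 6].
clip(4.76) = 4.76, clip(-9.4308) = -3.0, clip(-7.4141) = -3.0, clip(0.6565) = 0.6565
Projection = [4.76, -3.0, -3.0, 0.6565]
Squared diffs: [0.0, 41.3552, 19.4843, 0.0]
Distance = sqrt(60.8395) = 7.8


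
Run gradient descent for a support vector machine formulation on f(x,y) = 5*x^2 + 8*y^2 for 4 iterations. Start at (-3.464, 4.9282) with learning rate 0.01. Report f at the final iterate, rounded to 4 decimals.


Gradient descent on f(x,y) = 5*x^2 + 8*y^2.
Starting point: (-3.464, 4.9282), alpha = 0.01
Step 1: grad_x = 2*5*-3.464 = -34.64, grad_y = 2*8*4.9282 = 78.8512
  x_1 = -3.464 - 0.01*-34.64 = -3.1176
  y_1 = 4.9282 - 0.01*78.8512 = 4.1397
Step 2: grad_x = 2*5*-3.1176 = -31.176, grad_y = 2*8*4.1397 = 66.235
  x_2 = -3.1176 - 0.01*-31.176 = -2.8058
  y_2 = 4.1397 - 0.01*66.235 = 3.4773
Step 3: grad_x = 2*5*-2.8058 = -28.0584, grad_y = 2*8*3.4773 = 55.6374
  x_3 = -2.8058 - 0.01*-28.0584 = -2.5253
  y_3 = 3.4773 - 0.01*55.6374 = 2.921
Step 4: grad_x = 2*5*-2.5253 = -25.2526, grad_y = 2*8*2.921 = 46.7354
  x_4 = -2.5253 - 0.01*-25.2526 = -2.2727
  y_4 = 2.921 - 0.01*46.7354 = 2.4536
f(-2.2727, 2.4536) = 5*(-2.2727)^2 + 8*2.4536^2 = 73.9881


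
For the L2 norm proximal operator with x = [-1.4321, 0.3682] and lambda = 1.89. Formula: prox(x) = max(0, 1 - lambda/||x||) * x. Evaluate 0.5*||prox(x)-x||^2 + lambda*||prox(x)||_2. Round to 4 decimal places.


Step 1: Compute ||x||.
||x|| = 1.4787
Step 2: Compute scaling factor.
scale = max(0, 1 - 1.89/1.4787) = 0.0
Step 3: prox(x) = [-0.0, 0.0]
||prox(x)|| = 0.0
Step 4: Proximal objective.
0.5*||prox-x||^2 = 1.0932
lambda*||prox|| = 0.0
Total = 1.0932


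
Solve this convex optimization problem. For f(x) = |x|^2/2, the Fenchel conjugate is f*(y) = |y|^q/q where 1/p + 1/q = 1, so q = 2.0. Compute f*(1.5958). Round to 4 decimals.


The conjugate exponent q satisfies 1/p + 1/q = 1.
p = 2, so q = 2/(2 - 1) = 2.0
|y|^q = 1.5958^2.0 = 2.5466
f*(1.5958) = 2.5466 / 2.0 = 1.2733


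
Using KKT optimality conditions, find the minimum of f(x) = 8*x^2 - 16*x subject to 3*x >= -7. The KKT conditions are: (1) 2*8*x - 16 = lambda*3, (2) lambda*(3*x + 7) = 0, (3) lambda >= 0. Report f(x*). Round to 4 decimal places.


Step 1: Try lambda = 0 (constraint inactive).
Stationarity: 2*8*x - 16 = 0
x* = 16/(2*8) = 1.0
Check constraint: 3*1.0 = 3.0 >= -7 -- satisfied.
Step 2: Compute optimal value.
f(x*) = 8*1.0^2 - 16*1.0 = -8.0


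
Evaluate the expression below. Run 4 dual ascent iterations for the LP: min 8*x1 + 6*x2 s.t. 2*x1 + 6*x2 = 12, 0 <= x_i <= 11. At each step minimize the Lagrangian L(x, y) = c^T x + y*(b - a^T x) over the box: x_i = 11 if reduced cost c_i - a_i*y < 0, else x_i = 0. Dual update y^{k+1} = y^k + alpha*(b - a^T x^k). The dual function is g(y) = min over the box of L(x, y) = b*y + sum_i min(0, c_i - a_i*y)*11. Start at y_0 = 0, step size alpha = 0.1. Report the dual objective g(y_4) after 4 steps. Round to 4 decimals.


Dual ascent for LP: min 8*x1 + 6*x2, 2*x1 + 6*x2 = 12, 0 <= x_i <= 11
Step 1: y^k = 0.0, reduced costs: (8.0, 6.0)
  x^k = (0.0, 0.0), subgradient = b - a^T x = 12.0
  y^{k+1} = 0.0 + 0.1*12.0 = 1.2
Step 2: y^k = 1.2, reduced costs: (5.6, -1.2)
  x^k = (0.0, 11.0), subgradient = b - a^T x = -54.0
  y^{k+1} = 1.2 + 0.1*-54.0 = -4.2
Step 3: y^k = -4.2, reduced costs: (16.4, 31.2)
  x^k = (0.0, 0.0), subgradient = b - a^T x = 12.0
  y^{k+1} = -4.2 + 0.1*12.0 = -3.0
Step 4: y^k = -3.0, reduced costs: (14.0, 24.0)
  x^k = (0.0, 0.0), subgradient = b - a^T x = 12.0
  y^{k+1} = -3.0 + 0.1*12.0 = -1.8
Dual objective at y_4 = -1.8: reduced costs (11.6, 16.8), box minimizer x = (0.0, 0.0)
g(y_4) = b*y + (c1 - a1*y)*x1 + (c2 - a2*y)*x2 = 12*(-1.8) + 11.6*0.0 + 16.8*0.0 = -21.6 + 0.0 + 0.0 = -21.6


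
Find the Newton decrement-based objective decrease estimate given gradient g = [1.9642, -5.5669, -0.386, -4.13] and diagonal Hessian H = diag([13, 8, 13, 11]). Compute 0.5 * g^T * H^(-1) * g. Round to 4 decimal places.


Step 1: H is diagonal, so H^(-1) * g = [0.1511, -0.6959, -0.0297, -0.3755].
Step 2: g^T H^(-1) g = sum_i g_i^2 / H_ii
  = (1.9642)^2/13 + (-5.5669)^2/8 + (-0.386)^2/13 + (-4.13)^2/11
  = 0.2968 + 3.8738 + 0.0115 + 1.5506 = 5.7327
Step 3: Objective decrease = 0.5 * g^T H^(-1) g = 2.8663


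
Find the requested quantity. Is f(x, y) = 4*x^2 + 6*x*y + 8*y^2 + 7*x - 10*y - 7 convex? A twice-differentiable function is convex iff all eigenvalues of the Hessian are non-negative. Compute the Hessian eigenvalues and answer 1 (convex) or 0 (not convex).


The Hessian of f(x,y) = 4*x^2 + 6*x*y + 8*y^2 + 7*x - 10*y - 7 is:
H = [[8, 6], [6, 16]]
Trace = 8 + 16 = 24
Determinant = 8*16 - (6)^2 = 92
Discriminant = (24)^2 - 4*92 = 208.0
Eigenvalues: lambda_1 = 4.7889, lambda_2 = 19.2111
The function is convex.

1


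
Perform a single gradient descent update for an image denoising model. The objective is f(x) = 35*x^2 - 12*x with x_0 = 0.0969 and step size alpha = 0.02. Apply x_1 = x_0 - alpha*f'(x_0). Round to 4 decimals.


We compute the gradient at x_0 and apply the update.
f'(x) = 70*x - 12
f'(0.0969) = 70*0.0969 - 12 = -5.217
x_1 = 0.0969 - 0.02*-5.217 = 0.2012


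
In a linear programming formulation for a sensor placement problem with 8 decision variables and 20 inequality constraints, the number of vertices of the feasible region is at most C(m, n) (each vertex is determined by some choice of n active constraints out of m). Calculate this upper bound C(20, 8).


Each vertex corresponds to some choice of n active constraints out of m, so the number of vertices is at most C(m, n) = m! / (n!(m-n)!).
m = 20, n = 8
Numerator: 20 * 19 * 18 * 17 * 16 * 15 * 14 * 13
Denominator: 8! = 40320
C(20, 8) = 125970


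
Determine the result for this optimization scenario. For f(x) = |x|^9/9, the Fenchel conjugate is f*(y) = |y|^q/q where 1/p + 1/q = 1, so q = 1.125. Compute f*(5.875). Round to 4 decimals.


The conjugate exponent q satisfies 1/p + 1/q = 1.
p = 9, so q = 9/(9 - 1) = 1.125
|y|^q = 5.875^1.125 = 7.3305
f*(5.875) = 7.3305 / 1.125 = 6.516


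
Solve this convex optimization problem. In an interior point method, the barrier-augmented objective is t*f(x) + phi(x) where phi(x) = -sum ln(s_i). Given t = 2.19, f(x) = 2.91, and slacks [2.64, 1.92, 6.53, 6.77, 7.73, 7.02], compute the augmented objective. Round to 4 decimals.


Step 1: Compute log-barrier.
ln values: [0.9708, 0.6523, 1.8764, 1.9125, 2.0451, 1.9488]
phi = -(0.9708 + 0.6523 + 1.8764 + 1.9125 + 2.0451 + 1.9488) = -9.4059
Step 2: Compute augmented objective.
t*f(x) = 2.19*2.91 = 6.3729
Total = 6.3729 - 9.4059 = -3.033


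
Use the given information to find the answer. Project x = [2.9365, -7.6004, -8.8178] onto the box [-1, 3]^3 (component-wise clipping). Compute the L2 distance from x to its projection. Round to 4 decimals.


Project each component onto [-1, 3].
clip(2.9365) = 2.9365, clip(-7.6004) = -1.0, clip(-8.8178) = -1.0
Projection = [2.9365, -1.0, -1.0]
Squared diffs: [0.0, 43.5653, 61.118]
Distance = sqrt(104.6833) = 10.2315


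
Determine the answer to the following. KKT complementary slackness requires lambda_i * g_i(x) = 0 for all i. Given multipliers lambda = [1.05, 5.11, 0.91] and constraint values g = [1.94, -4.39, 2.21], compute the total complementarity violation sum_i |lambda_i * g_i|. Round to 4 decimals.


KKT complementary slackness check:
lambda_1 * g_1 = 1.05 * 1.94 = 2.037
lambda_2 * g_2 = 5.11 * -4.39 = -22.4329
lambda_3 * g_3 = 0.91 * 2.21 = 2.0111
Total violation = 2.037 + 22.4329 + 2.0111 = 26.481


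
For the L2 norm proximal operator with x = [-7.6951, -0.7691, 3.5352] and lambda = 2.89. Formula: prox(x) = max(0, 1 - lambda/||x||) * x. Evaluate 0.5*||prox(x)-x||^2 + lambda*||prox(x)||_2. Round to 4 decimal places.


Step 1: Compute ||x||.
||x|| = 8.5032
Step 2: Compute scaling factor.
scale = max(0, 1 - 2.89/8.5032) = 0.6601
Step 3: prox(x) = [-5.0797, -0.5077, 2.3337]
||prox(x)|| = 5.6132
Step 4: Proximal objective.
0.5*||prox-x||^2 = 4.1761
lambda*||prox|| = 16.2221
Total = 20.3981


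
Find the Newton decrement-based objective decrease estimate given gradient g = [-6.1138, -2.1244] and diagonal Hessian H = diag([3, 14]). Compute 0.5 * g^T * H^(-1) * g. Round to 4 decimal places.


Step 1: H is diagonal, so H^(-1) * g = [-2.0379, -0.1517].
Step 2: g^T H^(-1) g = sum_i g_i^2 / H_ii
  = (-6.1138)^2/3 + (-2.1244)^2/14
  = 12.4595 + 0.3224 = 12.7819
Step 3: Objective decrease = 0.5 * g^T H^(-1) g = 6.3909
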